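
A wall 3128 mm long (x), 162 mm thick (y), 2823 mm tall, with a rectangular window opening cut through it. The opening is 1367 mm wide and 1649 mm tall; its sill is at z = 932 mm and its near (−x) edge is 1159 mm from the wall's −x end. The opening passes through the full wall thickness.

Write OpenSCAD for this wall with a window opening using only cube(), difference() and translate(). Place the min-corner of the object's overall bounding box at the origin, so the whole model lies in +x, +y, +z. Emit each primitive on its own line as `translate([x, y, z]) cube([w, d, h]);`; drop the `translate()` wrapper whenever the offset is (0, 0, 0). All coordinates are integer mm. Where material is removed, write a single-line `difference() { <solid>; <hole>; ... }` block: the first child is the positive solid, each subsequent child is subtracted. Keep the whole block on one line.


difference() { cube([3128, 162, 2823]); translate([1159, 0, 932]) cube([1367, 162, 1649]); }


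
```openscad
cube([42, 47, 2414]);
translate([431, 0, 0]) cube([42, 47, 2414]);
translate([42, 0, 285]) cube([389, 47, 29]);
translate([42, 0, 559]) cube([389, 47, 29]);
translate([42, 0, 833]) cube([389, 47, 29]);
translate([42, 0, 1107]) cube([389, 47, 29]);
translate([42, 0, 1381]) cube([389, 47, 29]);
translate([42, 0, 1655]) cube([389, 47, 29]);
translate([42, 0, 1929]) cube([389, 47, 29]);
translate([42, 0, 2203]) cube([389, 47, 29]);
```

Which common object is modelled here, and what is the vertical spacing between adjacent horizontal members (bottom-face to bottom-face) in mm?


A ladder. The rung spacing is 274 mm.

Two tall 42×47 posts with 8 short bars between them — a ladder. Adjacent rungs sit at z = 285 and z = 559, so the spacing is 559 − 285 = 274 mm.


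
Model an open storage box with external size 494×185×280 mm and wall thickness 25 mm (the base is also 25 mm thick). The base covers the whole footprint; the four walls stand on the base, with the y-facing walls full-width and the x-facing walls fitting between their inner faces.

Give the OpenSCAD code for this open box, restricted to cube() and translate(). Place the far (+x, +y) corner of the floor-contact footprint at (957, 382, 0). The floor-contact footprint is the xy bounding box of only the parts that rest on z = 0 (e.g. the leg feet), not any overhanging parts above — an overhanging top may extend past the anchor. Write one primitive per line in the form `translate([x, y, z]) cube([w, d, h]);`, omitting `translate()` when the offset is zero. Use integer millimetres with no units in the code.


translate([463, 197, 0]) cube([494, 185, 25]);
translate([463, 197, 25]) cube([494, 25, 255]);
translate([463, 357, 25]) cube([494, 25, 255]);
translate([463, 222, 25]) cube([25, 135, 255]);
translate([932, 222, 25]) cube([25, 135, 255]);


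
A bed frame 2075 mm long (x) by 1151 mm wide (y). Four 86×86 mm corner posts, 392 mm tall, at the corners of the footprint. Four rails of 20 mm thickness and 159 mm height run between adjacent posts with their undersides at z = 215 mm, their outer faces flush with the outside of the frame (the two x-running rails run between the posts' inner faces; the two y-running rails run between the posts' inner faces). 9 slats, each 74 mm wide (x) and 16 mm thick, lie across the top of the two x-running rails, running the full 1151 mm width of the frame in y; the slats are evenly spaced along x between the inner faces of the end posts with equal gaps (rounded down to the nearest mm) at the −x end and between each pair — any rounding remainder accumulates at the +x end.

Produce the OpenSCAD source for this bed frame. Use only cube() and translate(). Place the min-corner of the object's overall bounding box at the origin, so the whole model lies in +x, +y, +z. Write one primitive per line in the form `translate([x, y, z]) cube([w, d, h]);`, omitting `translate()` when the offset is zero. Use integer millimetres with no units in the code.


// slat z = rail_z + rail_h = 215 + 159 = 374
// slat gap = ⌊(1903 − 9·74) / 10⌋ = 123
cube([86, 86, 392]);
translate([0, 1065, 0]) cube([86, 86, 392]);
translate([1989, 0, 0]) cube([86, 86, 392]);
translate([1989, 1065, 0]) cube([86, 86, 392]);
translate([86, 0, 215]) cube([1903, 20, 159]);
translate([86, 1131, 215]) cube([1903, 20, 159]);
translate([0, 86, 215]) cube([20, 979, 159]);
translate([2055, 86, 215]) cube([20, 979, 159]);
translate([209, 0, 374]) cube([74, 1151, 16]);
translate([406, 0, 374]) cube([74, 1151, 16]);
translate([603, 0, 374]) cube([74, 1151, 16]);
translate([800, 0, 374]) cube([74, 1151, 16]);
translate([997, 0, 374]) cube([74, 1151, 16]);
translate([1194, 0, 374]) cube([74, 1151, 16]);
translate([1391, 0, 374]) cube([74, 1151, 16]);
translate([1588, 0, 374]) cube([74, 1151, 16]);
translate([1785, 0, 374]) cube([74, 1151, 16]);


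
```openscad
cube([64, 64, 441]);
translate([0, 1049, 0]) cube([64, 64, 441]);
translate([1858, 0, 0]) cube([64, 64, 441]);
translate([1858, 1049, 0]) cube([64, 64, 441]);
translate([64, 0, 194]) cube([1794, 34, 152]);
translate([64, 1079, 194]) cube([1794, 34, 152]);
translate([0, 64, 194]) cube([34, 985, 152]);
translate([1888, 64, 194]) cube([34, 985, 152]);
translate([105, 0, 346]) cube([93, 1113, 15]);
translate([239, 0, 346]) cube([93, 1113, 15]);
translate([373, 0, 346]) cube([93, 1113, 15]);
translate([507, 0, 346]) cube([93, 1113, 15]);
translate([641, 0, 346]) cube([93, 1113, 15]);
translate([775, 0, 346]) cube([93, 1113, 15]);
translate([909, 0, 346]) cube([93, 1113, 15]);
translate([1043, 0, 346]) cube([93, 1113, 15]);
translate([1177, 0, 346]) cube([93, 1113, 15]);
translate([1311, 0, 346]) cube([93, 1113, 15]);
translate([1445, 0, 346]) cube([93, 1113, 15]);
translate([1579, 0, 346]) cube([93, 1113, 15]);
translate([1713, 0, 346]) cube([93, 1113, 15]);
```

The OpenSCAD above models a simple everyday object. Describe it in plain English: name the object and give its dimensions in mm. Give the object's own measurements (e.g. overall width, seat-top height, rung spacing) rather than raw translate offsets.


A bed frame 1922 mm long (x) by 1113 mm wide (y). Four 64×64 mm corner posts, 441 mm tall, at the corners of the footprint. Four rails of 34 mm thickness and 152 mm height run between adjacent posts with their undersides at z = 194 mm, their outer faces flush with the outside of the frame (the two x-running rails run between the posts' inner faces; the two y-running rails run between the posts' inner faces). 13 slats, each 93 mm wide (x) and 15 mm thick, lie across the top of the two x-running rails, running the full 1113 mm width of the frame in y; along x they sit between the end posts with a 41 mm gap after the −x posts and between neighbouring slats, leaving 52 mm before the +x posts.


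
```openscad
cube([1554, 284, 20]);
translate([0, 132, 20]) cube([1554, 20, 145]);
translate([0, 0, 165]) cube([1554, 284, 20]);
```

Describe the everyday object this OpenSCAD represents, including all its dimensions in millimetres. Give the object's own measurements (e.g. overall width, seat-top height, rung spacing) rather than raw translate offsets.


An I-beam lying along x, 1554 mm long. Overall section height 185 mm. Two flanges 284 mm wide (y) and 20 mm thick, one on the floor and one at the top; a web 20 mm thick runs between them, centred on the flange width.


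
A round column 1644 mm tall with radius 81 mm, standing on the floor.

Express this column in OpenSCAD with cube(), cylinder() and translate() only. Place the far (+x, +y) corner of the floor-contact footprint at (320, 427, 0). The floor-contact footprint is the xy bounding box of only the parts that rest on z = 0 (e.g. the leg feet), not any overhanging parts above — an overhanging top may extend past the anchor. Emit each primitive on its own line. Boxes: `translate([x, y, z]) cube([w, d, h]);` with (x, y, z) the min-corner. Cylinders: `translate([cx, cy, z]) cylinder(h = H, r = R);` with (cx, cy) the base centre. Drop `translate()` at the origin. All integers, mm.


translate([239, 346, 0]) cylinder(h = 1644, r = 81);


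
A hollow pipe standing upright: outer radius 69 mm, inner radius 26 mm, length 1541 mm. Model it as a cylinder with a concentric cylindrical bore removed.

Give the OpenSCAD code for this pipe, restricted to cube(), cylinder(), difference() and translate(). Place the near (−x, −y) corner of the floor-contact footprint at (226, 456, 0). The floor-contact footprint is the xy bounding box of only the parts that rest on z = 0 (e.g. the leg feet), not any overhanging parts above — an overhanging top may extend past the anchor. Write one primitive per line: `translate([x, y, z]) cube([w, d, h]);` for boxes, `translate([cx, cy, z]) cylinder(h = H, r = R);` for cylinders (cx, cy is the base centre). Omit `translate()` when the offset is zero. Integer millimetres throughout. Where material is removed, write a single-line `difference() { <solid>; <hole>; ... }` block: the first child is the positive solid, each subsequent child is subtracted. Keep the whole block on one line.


difference() { translate([295, 525, 0]) cylinder(h = 1541, r = 69); translate([295, 525, 0]) cylinder(h = 1541, r = 26); }


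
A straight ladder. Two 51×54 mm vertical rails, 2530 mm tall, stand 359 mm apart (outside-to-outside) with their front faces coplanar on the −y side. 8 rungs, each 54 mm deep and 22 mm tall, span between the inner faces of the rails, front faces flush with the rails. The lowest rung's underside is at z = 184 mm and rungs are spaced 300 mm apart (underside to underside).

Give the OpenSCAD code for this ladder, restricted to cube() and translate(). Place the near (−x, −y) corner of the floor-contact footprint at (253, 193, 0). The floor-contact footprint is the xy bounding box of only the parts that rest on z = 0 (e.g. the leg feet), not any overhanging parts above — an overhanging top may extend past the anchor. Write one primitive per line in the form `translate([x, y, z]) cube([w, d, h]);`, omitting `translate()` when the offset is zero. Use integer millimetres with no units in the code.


translate([253, 193, 0]) cube([51, 54, 2530]);
translate([561, 193, 0]) cube([51, 54, 2530]);
translate([304, 193, 184]) cube([257, 54, 22]);
translate([304, 193, 484]) cube([257, 54, 22]);
translate([304, 193, 784]) cube([257, 54, 22]);
translate([304, 193, 1084]) cube([257, 54, 22]);
translate([304, 193, 1384]) cube([257, 54, 22]);
translate([304, 193, 1684]) cube([257, 54, 22]);
translate([304, 193, 1984]) cube([257, 54, 22]);
translate([304, 193, 2284]) cube([257, 54, 22]);


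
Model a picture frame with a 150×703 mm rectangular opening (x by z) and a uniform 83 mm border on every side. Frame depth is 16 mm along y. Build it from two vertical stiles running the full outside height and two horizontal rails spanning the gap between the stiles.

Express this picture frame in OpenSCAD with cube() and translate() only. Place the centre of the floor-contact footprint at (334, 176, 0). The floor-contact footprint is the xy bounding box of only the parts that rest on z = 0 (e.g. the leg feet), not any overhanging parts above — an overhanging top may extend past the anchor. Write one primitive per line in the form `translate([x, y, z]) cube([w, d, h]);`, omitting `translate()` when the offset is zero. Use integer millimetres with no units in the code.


translate([176, 168, 0]) cube([83, 16, 869]);
translate([409, 168, 0]) cube([83, 16, 869]);
translate([259, 168, 0]) cube([150, 16, 83]);
translate([259, 168, 786]) cube([150, 16, 83]);


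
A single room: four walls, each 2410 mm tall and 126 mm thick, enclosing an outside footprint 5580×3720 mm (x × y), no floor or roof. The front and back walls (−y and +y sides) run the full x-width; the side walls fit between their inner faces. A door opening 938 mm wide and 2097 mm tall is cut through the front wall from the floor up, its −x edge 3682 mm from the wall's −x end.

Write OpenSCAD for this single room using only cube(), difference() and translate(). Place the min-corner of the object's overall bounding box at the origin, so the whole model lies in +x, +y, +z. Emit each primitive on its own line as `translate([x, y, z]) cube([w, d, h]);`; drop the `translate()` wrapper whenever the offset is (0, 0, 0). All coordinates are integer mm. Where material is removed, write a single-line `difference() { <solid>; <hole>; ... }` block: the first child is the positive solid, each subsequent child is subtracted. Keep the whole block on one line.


difference() { cube([5580, 126, 2410]); translate([3682, 0, 0]) cube([938, 126, 2097]); }
translate([0, 3594, 0]) cube([5580, 126, 2410]);
translate([0, 126, 0]) cube([126, 3468, 2410]);
translate([5454, 126, 0]) cube([126, 3468, 2410]);


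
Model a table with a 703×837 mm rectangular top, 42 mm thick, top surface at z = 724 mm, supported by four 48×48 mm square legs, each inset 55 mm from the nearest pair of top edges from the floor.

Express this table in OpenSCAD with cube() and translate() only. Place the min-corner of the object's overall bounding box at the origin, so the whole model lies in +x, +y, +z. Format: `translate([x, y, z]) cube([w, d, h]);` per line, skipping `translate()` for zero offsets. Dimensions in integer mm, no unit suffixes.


// leg_h = 724 - 42 = 682
translate([0, 0, 682]) cube([703, 837, 42]);
translate([55, 55, 0]) cube([48, 48, 682]);
translate([600, 55, 0]) cube([48, 48, 682]);
translate([55, 734, 0]) cube([48, 48, 682]);
translate([600, 734, 0]) cube([48, 48, 682]);


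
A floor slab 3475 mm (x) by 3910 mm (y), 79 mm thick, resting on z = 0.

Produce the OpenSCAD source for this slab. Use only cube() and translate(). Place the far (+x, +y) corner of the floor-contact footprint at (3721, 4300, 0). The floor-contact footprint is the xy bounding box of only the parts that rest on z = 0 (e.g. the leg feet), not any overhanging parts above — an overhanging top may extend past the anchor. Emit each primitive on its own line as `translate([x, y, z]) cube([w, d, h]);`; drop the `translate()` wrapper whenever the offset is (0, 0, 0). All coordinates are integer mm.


translate([246, 390, 0]) cube([3475, 3910, 79]);


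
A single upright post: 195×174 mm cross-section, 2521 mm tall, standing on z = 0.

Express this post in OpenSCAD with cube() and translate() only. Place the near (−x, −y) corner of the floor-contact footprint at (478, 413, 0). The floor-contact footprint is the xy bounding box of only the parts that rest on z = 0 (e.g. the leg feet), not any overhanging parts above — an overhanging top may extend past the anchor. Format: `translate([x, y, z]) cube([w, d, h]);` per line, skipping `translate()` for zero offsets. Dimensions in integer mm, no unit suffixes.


translate([478, 413, 0]) cube([195, 174, 2521]);


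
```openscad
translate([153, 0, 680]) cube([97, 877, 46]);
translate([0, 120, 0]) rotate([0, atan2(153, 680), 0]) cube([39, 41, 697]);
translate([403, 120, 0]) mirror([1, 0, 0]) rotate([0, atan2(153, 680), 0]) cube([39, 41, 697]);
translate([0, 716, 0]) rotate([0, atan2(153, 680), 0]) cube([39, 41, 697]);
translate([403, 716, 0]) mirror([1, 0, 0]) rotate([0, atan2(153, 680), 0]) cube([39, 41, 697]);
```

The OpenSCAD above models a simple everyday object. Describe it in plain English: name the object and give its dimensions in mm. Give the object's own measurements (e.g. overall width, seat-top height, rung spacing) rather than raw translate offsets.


A sawhorse. A 97×877×46 mm beam (x, y, z) sits on two A-frame leg pairs. Each pair is two raked legs of 39×41 mm section (41 mm along y) splaying symmetrically in x. Each leg rises 680 mm vertically over 153 mm of horizontal reach and is 697 mm long along its own axis. Every leg's outer bottom edge rests on the floor and its outer top edge meets a bottom edge of the beam — the left legs (tilting toward +x) meet the beam's −x bottom edge, the right legs (their mirror images, tilting toward −x) meet its +x bottom edge — so the leg tops tuck under the beam, the beam's underside is 680 mm above the floor, and the feet are 403 mm apart outside-to-outside with the beam centred between them. The two leg pairs are set in 120 mm from either end of the beam.


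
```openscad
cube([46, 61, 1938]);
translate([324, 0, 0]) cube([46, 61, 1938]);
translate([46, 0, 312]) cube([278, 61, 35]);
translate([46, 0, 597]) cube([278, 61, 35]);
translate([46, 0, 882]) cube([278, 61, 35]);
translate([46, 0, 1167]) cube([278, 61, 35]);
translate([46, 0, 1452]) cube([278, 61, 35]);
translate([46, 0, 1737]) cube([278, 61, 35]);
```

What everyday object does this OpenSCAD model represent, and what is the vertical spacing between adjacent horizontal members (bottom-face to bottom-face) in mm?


A ladder. The rung spacing is 285 mm.

Two tall 46×61 posts with 6 short bars between them — a ladder. Adjacent rungs sit at z = 312 and z = 597, so the spacing is 597 − 312 = 285 mm.


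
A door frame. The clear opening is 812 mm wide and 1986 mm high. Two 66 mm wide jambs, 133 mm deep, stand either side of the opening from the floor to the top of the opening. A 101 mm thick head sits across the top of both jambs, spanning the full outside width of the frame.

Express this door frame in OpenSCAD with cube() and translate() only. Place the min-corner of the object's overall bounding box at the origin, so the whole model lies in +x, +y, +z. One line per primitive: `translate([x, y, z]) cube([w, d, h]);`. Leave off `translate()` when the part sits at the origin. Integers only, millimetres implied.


cube([66, 133, 1986]);
translate([878, 0, 0]) cube([66, 133, 1986]);
translate([0, 0, 1986]) cube([944, 133, 101]);


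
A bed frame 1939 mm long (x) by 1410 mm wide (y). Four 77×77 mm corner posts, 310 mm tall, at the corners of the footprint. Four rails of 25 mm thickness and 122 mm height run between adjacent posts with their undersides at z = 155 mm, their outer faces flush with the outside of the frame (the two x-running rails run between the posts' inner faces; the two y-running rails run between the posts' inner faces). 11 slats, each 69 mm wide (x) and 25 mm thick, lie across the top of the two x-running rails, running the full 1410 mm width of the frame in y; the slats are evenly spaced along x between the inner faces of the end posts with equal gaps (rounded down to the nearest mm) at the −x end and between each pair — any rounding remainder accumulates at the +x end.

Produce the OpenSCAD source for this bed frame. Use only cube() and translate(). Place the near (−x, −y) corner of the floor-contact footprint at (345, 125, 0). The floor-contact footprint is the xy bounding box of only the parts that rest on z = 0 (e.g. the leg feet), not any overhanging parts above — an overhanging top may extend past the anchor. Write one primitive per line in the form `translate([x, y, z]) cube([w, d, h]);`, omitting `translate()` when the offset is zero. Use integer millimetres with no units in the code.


translate([345, 125, 0]) cube([77, 77, 310]);
translate([345, 1458, 0]) cube([77, 77, 310]);
translate([2207, 125, 0]) cube([77, 77, 310]);
translate([2207, 1458, 0]) cube([77, 77, 310]);
translate([422, 125, 155]) cube([1785, 25, 122]);
translate([422, 1510, 155]) cube([1785, 25, 122]);
translate([345, 202, 155]) cube([25, 1256, 122]);
translate([2259, 202, 155]) cube([25, 1256, 122]);
translate([507, 125, 277]) cube([69, 1410, 25]);
translate([661, 125, 277]) cube([69, 1410, 25]);
translate([815, 125, 277]) cube([69, 1410, 25]);
translate([969, 125, 277]) cube([69, 1410, 25]);
translate([1123, 125, 277]) cube([69, 1410, 25]);
translate([1277, 125, 277]) cube([69, 1410, 25]);
translate([1431, 125, 277]) cube([69, 1410, 25]);
translate([1585, 125, 277]) cube([69, 1410, 25]);
translate([1739, 125, 277]) cube([69, 1410, 25]);
translate([1893, 125, 277]) cube([69, 1410, 25]);
translate([2047, 125, 277]) cube([69, 1410, 25]);


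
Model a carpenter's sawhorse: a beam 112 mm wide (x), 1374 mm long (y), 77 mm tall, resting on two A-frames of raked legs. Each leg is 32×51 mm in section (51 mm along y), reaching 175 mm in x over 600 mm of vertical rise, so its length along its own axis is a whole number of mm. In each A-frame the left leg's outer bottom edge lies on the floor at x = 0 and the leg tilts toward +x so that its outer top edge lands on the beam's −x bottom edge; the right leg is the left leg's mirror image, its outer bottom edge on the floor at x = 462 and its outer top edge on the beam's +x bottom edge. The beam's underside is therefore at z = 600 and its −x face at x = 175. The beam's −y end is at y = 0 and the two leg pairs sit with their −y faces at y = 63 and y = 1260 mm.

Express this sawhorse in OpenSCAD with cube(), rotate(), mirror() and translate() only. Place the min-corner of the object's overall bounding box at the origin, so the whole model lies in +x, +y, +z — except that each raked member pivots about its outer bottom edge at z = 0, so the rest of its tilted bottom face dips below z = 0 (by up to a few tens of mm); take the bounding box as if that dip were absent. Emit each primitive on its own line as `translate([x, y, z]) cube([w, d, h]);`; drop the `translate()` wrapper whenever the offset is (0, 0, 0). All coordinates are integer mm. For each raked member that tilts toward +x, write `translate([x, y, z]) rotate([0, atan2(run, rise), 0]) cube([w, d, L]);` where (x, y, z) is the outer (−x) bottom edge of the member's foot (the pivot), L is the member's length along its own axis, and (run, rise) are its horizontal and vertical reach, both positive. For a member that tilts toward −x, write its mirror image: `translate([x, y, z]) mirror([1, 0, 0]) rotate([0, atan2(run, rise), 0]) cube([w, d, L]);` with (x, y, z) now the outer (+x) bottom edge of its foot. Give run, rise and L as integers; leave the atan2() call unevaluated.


translate([175, 0, 600]) cube([112, 1374, 77]);
translate([0, 63, 0]) rotate([0, atan2(175, 600), 0]) cube([32, 51, 625]);
translate([462, 63, 0]) mirror([1, 0, 0]) rotate([0, atan2(175, 600), 0]) cube([32, 51, 625]);
translate([0, 1260, 0]) rotate([0, atan2(175, 600), 0]) cube([32, 51, 625]);
translate([462, 1260, 0]) mirror([1, 0, 0]) rotate([0, atan2(175, 600), 0]) cube([32, 51, 625]);


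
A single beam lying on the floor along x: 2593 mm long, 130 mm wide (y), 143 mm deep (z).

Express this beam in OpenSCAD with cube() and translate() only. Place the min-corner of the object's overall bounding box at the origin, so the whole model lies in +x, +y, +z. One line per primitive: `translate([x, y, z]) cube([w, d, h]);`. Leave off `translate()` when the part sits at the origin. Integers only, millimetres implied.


cube([2593, 130, 143]);


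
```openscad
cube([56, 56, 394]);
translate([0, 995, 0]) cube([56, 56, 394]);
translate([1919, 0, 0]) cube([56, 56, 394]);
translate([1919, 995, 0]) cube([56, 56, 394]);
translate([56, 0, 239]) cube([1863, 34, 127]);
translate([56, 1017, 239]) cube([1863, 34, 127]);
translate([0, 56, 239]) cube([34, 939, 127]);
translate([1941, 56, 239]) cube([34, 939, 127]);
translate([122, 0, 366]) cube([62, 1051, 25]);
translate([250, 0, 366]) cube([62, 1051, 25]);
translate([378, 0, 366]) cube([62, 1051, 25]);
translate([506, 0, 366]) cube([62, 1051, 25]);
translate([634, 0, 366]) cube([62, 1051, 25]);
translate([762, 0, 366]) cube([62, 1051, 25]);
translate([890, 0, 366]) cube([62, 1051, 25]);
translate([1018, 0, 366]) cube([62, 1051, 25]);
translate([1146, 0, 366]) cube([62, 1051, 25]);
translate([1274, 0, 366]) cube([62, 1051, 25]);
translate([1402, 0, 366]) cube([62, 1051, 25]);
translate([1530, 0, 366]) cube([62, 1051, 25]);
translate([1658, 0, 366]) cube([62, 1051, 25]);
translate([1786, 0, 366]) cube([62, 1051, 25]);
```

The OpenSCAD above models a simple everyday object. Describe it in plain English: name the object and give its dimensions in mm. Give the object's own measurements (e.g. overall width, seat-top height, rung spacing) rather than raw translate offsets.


A bed frame 1975 mm long (x) by 1051 mm wide (y). Four 56×56 mm corner posts, 394 mm tall, at the corners of the footprint. Four rails of 34 mm thickness and 127 mm height run between adjacent posts with their undersides at z = 239 mm, their outer faces flush with the outside of the frame (the two x-running rails run between the posts' inner faces; the two y-running rails run between the posts' inner faces). 14 slats, each 62 mm wide (x) and 25 mm thick, lie across the top of the two x-running rails, running the full 1051 mm width of the frame in y; along x they sit between the end posts with a 66 mm gap after the −x posts and between neighbouring slats, leaving 71 mm before the +x posts.


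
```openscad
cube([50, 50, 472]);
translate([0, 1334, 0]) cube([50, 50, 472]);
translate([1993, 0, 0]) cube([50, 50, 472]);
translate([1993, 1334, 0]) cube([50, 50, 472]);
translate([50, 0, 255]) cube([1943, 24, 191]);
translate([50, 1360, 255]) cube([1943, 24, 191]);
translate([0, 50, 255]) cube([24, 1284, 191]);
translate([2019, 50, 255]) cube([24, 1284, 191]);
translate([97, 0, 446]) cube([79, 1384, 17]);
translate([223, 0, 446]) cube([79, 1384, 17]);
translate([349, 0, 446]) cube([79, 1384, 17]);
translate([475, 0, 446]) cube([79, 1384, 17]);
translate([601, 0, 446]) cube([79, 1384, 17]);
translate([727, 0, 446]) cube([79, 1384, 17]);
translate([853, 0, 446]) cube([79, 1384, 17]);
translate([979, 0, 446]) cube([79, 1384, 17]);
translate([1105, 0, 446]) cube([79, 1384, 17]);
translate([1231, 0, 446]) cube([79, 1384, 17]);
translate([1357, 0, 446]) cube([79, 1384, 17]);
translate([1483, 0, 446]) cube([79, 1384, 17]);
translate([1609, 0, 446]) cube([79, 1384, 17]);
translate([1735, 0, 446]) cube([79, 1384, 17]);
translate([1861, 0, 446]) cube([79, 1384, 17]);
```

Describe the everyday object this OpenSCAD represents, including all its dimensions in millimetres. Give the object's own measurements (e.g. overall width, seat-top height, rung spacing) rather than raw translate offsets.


A bed frame 2043 mm long (x) by 1384 mm wide (y). Four 50×50 mm corner posts, 472 mm tall, at the corners of the footprint. Four rails of 24 mm thickness and 191 mm height run between adjacent posts with their undersides at z = 255 mm, their outer faces flush with the outside of the frame (the two x-running rails run between the posts' inner faces; the two y-running rails run between the posts' inner faces). 15 slats, each 79 mm wide (x) and 17 mm thick, lie across the top of the two x-running rails, running the full 1384 mm width of the frame in y; along x they sit between the end posts with a 47 mm gap after the −x posts and between neighbouring slats, leaving 53 mm before the +x posts.


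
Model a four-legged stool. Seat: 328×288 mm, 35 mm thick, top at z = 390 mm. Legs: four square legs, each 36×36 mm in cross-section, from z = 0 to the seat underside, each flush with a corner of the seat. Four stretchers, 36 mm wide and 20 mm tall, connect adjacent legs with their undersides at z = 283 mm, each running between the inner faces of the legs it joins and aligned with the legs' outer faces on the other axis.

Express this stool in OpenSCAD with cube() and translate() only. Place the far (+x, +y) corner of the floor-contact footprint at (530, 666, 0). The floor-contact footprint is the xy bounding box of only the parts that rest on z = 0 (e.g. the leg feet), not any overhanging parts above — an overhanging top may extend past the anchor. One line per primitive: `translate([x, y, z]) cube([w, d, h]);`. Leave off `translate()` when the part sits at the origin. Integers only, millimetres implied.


translate([202, 378, 355]) cube([328, 288, 35]);
translate([202, 378, 0]) cube([36, 36, 355]);
translate([494, 378, 0]) cube([36, 36, 355]);
translate([202, 630, 0]) cube([36, 36, 355]);
translate([494, 630, 0]) cube([36, 36, 355]);
translate([238, 378, 283]) cube([256, 36, 20]);
translate([238, 630, 283]) cube([256, 36, 20]);
translate([202, 414, 283]) cube([36, 216, 20]);
translate([494, 414, 283]) cube([36, 216, 20]);


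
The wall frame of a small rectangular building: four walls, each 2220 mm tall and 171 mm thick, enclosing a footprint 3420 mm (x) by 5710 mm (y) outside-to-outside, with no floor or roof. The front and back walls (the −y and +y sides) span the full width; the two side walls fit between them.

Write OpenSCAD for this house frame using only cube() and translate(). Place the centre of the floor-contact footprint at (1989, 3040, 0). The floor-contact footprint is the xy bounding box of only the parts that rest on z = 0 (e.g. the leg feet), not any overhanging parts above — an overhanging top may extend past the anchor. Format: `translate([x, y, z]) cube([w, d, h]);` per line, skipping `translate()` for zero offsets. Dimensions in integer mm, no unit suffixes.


translate([279, 185, 0]) cube([3420, 171, 2220]);
translate([279, 5724, 0]) cube([3420, 171, 2220]);
translate([279, 356, 0]) cube([171, 5368, 2220]);
translate([3528, 356, 0]) cube([171, 5368, 2220]);


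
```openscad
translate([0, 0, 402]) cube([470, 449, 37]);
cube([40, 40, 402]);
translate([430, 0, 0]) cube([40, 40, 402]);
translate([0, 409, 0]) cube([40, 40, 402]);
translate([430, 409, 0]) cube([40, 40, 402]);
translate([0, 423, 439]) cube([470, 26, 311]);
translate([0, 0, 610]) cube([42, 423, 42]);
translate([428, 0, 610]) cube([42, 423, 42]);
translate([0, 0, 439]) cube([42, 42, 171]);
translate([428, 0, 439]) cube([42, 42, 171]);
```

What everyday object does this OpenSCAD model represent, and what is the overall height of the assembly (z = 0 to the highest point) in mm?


A chair. The overall height is 750 mm.

A slab on four corner posts with a tall panel at the back — a chair. The seat slab sits at z = 402 with thickness 37, and the 311 mm backrest starts at the seat top, so the overall height is 402 + 37 + 311 = 750 mm.


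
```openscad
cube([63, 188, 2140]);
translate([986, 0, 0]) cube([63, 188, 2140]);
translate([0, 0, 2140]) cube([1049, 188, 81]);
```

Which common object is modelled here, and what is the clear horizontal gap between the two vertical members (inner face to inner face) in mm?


A door frame. The clear opening width is 923 mm.

Two 2140 mm tall posts with a header on top — a door frame. The left jamb is 63 mm wide at x = 0; the right jamb starts at x = 986. The clear opening is 986 − 63 = 923 mm.


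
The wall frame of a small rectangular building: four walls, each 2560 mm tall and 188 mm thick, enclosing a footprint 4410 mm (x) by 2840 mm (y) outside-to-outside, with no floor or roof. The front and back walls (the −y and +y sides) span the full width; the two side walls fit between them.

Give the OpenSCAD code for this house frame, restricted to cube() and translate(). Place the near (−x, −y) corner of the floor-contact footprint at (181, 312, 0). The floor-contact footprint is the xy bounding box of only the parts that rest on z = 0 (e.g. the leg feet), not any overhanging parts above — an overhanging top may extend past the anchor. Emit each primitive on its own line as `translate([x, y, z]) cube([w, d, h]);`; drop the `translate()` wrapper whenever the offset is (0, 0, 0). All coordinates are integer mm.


translate([181, 312, 0]) cube([4410, 188, 2560]);
translate([181, 2964, 0]) cube([4410, 188, 2560]);
translate([181, 500, 0]) cube([188, 2464, 2560]);
translate([4403, 500, 0]) cube([188, 2464, 2560]);


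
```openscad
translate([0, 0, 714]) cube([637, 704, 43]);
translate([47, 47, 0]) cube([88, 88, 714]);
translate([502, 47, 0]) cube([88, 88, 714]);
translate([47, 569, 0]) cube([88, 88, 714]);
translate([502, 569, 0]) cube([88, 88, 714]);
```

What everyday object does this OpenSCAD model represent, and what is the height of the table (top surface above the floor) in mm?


A table. The table height is 757 mm.

A 637×704×43 slab sits at z = 714 on four 88 mm square posts — a table. The top surface is at 714 + 43 = 757 mm.


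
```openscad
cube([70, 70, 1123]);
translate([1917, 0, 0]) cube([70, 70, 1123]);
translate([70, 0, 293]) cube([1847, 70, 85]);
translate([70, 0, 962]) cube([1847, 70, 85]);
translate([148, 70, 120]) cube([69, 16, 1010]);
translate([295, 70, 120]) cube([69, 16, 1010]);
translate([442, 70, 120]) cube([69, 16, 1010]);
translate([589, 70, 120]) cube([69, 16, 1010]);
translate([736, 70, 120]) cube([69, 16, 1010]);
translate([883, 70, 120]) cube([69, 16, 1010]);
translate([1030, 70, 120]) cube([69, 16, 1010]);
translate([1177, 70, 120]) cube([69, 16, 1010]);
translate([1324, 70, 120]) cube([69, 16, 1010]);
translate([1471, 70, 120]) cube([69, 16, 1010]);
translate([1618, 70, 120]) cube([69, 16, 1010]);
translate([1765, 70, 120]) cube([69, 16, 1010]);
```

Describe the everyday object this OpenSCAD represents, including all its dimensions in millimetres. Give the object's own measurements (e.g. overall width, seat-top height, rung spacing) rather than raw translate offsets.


A fence section. Two 70×70 mm posts, 1123 mm tall, stand on the floor with a clear span of 1847 mm between their inner faces. Two horizontal rails of 70×85 mm section span the gap between the posts with their undersides at z = 293 mm and z = 962 mm, flush with the posts' −y face. 12 pickets, each 69 mm wide, 16 mm thick and 1010 mm tall, are fixed to the +y face of the rails with their bottoms at z = 120 mm, spaced across the span with a 78 mm gap after the −x post and between neighbouring pickets, with 83 mm left before the +x post.


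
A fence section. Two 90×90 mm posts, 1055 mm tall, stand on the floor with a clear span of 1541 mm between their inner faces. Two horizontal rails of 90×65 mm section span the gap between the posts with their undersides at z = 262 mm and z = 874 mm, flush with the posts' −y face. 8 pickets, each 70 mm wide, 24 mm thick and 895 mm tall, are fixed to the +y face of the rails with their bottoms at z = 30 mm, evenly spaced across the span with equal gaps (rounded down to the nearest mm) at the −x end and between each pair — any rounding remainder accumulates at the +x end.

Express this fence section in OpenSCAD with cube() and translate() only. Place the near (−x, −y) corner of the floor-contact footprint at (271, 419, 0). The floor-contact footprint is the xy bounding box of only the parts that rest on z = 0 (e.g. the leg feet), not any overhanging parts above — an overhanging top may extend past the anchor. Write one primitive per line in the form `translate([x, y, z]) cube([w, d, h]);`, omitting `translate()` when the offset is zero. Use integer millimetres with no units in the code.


translate([271, 419, 0]) cube([90, 90, 1055]);
translate([1902, 419, 0]) cube([90, 90, 1055]);
translate([361, 419, 262]) cube([1541, 90, 65]);
translate([361, 419, 874]) cube([1541, 90, 65]);
translate([470, 509, 30]) cube([70, 24, 895]);
translate([649, 509, 30]) cube([70, 24, 895]);
translate([828, 509, 30]) cube([70, 24, 895]);
translate([1007, 509, 30]) cube([70, 24, 895]);
translate([1186, 509, 30]) cube([70, 24, 895]);
translate([1365, 509, 30]) cube([70, 24, 895]);
translate([1544, 509, 30]) cube([70, 24, 895]);
translate([1723, 509, 30]) cube([70, 24, 895]);


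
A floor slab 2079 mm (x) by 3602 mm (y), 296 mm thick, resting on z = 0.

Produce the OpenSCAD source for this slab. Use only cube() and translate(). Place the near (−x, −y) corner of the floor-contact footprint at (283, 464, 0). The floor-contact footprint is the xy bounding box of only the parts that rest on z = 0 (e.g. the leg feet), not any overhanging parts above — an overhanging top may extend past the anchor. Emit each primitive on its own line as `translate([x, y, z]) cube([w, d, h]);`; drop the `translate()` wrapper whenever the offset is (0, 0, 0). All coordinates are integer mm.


translate([283, 464, 0]) cube([2079, 3602, 296]);


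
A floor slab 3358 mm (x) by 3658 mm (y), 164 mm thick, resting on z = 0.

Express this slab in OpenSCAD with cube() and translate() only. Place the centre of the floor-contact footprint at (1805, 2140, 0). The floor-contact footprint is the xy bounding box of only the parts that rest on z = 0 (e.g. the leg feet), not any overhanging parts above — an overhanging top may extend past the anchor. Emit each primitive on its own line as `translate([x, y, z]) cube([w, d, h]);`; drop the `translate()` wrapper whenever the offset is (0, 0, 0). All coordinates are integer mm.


translate([126, 311, 0]) cube([3358, 3658, 164]);


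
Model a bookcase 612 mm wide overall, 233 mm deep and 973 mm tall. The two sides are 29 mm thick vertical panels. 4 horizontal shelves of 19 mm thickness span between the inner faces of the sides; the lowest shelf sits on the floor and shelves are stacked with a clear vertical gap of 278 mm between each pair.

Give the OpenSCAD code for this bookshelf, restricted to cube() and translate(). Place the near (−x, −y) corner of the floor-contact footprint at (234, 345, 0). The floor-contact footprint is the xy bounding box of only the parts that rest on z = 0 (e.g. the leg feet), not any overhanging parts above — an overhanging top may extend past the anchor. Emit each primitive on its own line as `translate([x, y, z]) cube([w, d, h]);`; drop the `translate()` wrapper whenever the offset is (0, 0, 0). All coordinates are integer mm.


translate([234, 345, 0]) cube([29, 233, 973]);
translate([817, 345, 0]) cube([29, 233, 973]);
translate([263, 345, 0]) cube([554, 233, 19]);
translate([263, 345, 297]) cube([554, 233, 19]);
translate([263, 345, 594]) cube([554, 233, 19]);
translate([263, 345, 891]) cube([554, 233, 19]);


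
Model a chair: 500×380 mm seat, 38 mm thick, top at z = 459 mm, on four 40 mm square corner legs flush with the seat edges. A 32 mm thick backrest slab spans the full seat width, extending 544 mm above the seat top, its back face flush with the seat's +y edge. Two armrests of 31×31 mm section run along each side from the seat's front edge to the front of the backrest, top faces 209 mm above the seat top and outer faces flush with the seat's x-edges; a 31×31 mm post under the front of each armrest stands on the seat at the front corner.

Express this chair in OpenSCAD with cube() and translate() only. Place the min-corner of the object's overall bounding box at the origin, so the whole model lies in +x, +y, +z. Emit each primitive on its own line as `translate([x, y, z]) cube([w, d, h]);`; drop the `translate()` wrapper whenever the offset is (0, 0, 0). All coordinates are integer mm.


// leg_h = 459 - 38 = 421
// arm post h = 209 - 31 = 178
translate([0, 0, 421]) cube([500, 380, 38]);
cube([40, 40, 421]);
translate([460, 0, 0]) cube([40, 40, 421]);
translate([0, 340, 0]) cube([40, 40, 421]);
translate([460, 340, 0]) cube([40, 40, 421]);
translate([0, 348, 459]) cube([500, 32, 544]);
translate([0, 0, 637]) cube([31, 348, 31]);
translate([469, 0, 637]) cube([31, 348, 31]);
translate([0, 0, 459]) cube([31, 31, 178]);
translate([469, 0, 459]) cube([31, 31, 178]);


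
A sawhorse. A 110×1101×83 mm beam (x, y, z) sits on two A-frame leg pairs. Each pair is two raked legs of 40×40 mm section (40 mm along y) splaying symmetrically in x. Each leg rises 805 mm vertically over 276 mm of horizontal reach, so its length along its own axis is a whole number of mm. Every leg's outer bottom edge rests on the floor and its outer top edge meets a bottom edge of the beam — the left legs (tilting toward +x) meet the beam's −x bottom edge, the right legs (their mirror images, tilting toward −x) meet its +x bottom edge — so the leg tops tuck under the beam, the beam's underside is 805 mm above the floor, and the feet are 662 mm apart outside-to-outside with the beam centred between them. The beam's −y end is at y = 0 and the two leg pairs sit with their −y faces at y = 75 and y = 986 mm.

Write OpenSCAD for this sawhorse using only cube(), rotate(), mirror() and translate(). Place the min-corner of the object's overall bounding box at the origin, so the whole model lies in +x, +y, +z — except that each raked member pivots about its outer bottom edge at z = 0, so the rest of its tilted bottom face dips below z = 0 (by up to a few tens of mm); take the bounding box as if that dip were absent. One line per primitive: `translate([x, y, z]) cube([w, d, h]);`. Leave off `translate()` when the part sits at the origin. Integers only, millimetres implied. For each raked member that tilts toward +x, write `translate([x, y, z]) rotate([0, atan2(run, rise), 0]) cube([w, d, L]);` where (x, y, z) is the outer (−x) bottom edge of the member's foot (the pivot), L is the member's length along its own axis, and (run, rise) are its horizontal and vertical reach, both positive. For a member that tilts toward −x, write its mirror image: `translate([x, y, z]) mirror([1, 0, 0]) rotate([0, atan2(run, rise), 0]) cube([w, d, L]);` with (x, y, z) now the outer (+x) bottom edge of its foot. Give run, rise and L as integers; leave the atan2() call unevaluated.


// leg length = √(276² + 805²) = 851
// right-leg outer foot x = 2·276 + 110 = 662
// beam min-corner = (276, 0, 805)
translate([276, 0, 805]) cube([110, 1101, 83]);
translate([0, 75, 0]) rotate([0, atan2(276, 805), 0]) cube([40, 40, 851]);
translate([662, 75, 0]) mirror([1, 0, 0]) rotate([0, atan2(276, 805), 0]) cube([40, 40, 851]);
translate([0, 986, 0]) rotate([0, atan2(276, 805), 0]) cube([40, 40, 851]);
translate([662, 986, 0]) mirror([1, 0, 0]) rotate([0, atan2(276, 805), 0]) cube([40, 40, 851]);
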